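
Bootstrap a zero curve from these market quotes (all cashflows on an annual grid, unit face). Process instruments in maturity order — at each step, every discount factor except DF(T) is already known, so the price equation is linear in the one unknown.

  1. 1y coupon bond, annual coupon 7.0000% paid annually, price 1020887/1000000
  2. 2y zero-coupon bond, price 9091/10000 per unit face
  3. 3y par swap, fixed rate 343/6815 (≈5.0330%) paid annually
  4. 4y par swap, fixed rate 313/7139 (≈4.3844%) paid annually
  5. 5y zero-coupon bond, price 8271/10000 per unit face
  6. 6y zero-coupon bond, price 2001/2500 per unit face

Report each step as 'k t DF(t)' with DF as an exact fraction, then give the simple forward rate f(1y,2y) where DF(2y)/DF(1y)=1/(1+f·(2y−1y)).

step 1 [1y] bond c/1=7/100: DF=(1020887/1000000 − 7/100·(0))/(1+7/100) = 9541/10000 ≈ 0.954100
step 2 [2y] zero: DF = P = 9091/10000 ≈ 0.909100
step 3 [3y] swap r/1=343/6815: DF=(1 − 343/6815·(0.954100+0.909100))/(1+343/6815) = 2157/2500 ≈ 0.862800
step 4 [4y] swap r/1=313/7139: DF=(1 − 313/7139·(0.954100+0.909100+0.862800))/(1+313/7139) = 1687/2000 ≈ 0.843500
step 5 [5y] zero: DF = P = 8271/10000 ≈ 0.827100
step 6 [6y] zero: DF = P = 2001/2500 ≈ 0.800400

1 1 9541/10000
2 2 9091/10000
3 3 2157/2500
4 4 1687/2000
5 5 8271/10000
6 6 2001/2500
f(1y,2y) = ((9541/10000)/(9091/10000) − 1)/(1) = 450/9091 ≈ 4.9500%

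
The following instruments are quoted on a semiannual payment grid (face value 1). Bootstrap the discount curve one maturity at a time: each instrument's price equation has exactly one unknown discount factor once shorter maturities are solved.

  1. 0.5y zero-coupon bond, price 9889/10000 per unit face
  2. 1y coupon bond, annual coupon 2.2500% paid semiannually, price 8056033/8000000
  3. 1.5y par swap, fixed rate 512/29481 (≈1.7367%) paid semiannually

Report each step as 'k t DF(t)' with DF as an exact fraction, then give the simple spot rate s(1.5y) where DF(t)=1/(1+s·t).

1 1/2 9889/10000
2 1 1231/1250
3 3/2 609/625
s(1.5y) = (1/(609/625) − 1)/(3/2) = 32/1827 ≈ 1.7515%

step 1 [0.5y] zero: DF = P = 9889/10000 ≈ 0.988900
step 2 [1y] bond c/2=9/800: DF=(8056033/8000000 − 9/800·(0.988900))/(1+9/800) = 1231/1250 ≈ 0.984800
step 3 [1.5y] swap r/2=256/29481: DF=(1 − 256/29481·(0.988900+0.984800))/(1+256/29481) = 609/625 ≈ 0.974400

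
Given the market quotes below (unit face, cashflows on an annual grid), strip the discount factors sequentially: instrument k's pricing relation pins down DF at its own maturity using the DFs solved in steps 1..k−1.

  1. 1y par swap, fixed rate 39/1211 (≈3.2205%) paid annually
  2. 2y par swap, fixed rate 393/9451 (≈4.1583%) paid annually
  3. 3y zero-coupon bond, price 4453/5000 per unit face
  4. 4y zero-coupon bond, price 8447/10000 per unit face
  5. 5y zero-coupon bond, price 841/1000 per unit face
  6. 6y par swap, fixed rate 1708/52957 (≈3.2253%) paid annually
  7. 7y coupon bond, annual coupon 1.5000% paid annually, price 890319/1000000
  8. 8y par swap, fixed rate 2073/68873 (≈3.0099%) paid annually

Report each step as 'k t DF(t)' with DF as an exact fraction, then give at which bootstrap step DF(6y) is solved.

step 1 [1y] swap r/1=39/1211: DF=(1 − 39/1211·(0))/(1+39/1211) = 1211/1250 ≈ 0.968800
step 2 [2y] swap r/1=393/9451: DF=(1 − 393/9451·(0.968800))/(1+393/9451) = 4607/5000 ≈ 0.921400
step 3 [3y] zero: DF = P = 4453/5000 ≈ 0.890600
step 4 [4y] zero: DF = P = 8447/10000 ≈ 0.844700
step 5 [5y] zero: DF = P = 841/1000 ≈ 0.841000
step 6 [6y] swap r/1=1708/52957: DF=(1 − 1708/52957·(0.968800+0.921400+0.890600+0.844700+0.841000))/(1+1708/52957) = 2073/2500 ≈ 0.829200
step 7 [7y] bond c/1=3/200: DF=(890319/1000000 − 3/200·(0.968800+0.921400+0.890600+0.844700+0.841000+0.829200))/(1+3/200) = 7989/10000 ≈ 0.798900
step 8 [8y] swap r/1=2073/68873: DF=(1 − 2073/68873·(0.968800+0.921400+0.890600+0.844700+0.841000+0.829200+0.798900))/(1+2073/68873) = 7927/10000 ≈ 0.792700

1 1 1211/1250
2 2 4607/5000
3 3 4453/5000
4 4 8447/10000
5 5 841/1000
6 6 2073/2500
7 7 7989/10000
8 8 7927/10000
DF(6y) is solved at step 6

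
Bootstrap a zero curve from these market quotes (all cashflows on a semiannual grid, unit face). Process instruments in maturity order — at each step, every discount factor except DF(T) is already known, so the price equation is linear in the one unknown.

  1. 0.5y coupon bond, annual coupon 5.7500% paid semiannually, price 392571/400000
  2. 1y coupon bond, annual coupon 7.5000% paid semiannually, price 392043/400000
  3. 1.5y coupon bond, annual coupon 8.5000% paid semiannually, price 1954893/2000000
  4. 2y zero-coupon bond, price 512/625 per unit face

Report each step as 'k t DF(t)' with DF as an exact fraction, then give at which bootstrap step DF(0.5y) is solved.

1 1/2 477/500
2 1 4551/5000
3 3/2 1077/1250
4 2 512/625
DF(0.5y) is solved at step 1

step 1 [0.5y] bond c/2=23/800: DF=(392571/400000 − 23/800·(0))/(1+23/800) = 477/500 ≈ 0.954000
step 2 [1y] bond c/2=3/80: DF=(392043/400000 − 3/80·(0.954000))/(1+3/80) = 4551/5000 ≈ 0.910200
step 3 [1.5y] bond c/2=17/400: DF=(1954893/2000000 − 17/400·(0.954000+0.910200))/(1+17/400) = 1077/1250 ≈ 0.861600
step 4 [2y] zero: DF = P = 512/625 ≈ 0.819200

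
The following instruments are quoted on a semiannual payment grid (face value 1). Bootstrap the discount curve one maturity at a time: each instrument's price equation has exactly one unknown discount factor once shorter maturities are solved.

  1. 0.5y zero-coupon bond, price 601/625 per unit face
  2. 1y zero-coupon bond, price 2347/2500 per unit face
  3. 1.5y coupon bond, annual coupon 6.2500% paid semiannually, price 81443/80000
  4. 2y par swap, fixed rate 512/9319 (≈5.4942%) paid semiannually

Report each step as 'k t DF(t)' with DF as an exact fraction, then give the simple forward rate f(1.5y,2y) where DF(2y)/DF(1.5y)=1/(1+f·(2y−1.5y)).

step 1 [0.5y] zero: DF = P = 601/625 ≈ 0.961600
step 2 [1y] zero: DF = P = 2347/2500 ≈ 0.938800
step 3 [1.5y] bond c/2=1/32: DF=(81443/80000 − 1/32·(0.961600+0.938800))/(1+1/32) = 581/625 ≈ 0.929600
step 4 [2y] swap r/2=256/9319: DF=(1 − 256/9319·(0.961600+0.938800+0.929600))/(1+256/9319) = 561/625 ≈ 0.897600

1 1/2 601/625
2 1 2347/2500
3 3/2 581/625
4 2 561/625
f(1.5y,2y) = ((581/625)/(561/625) − 1)/(1/2) = 40/561 ≈ 7.1301%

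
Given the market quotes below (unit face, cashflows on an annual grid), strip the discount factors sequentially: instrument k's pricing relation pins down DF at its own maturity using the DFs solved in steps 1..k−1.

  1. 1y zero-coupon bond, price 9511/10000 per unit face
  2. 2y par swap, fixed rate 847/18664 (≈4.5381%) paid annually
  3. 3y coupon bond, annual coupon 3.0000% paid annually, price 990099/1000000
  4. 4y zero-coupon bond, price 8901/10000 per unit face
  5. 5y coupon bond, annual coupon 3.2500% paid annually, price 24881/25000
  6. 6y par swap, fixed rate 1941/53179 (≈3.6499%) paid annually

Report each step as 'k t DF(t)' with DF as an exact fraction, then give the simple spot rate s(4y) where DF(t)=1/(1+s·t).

1 1 9511/10000
2 2 9153/10000
3 3 9069/10000
4 4 8901/10000
5 5 4243/5000
6 6 8059/10000
s(4y) = (1/(8901/10000) − 1)/(4) = 1099/35604 ≈ 3.0867%

step 1 [1y] zero: DF = P = 9511/10000 ≈ 0.951100
step 2 [2y] swap r/1=847/18664: DF=(1 − 847/18664·(0.951100))/(1+847/18664) = 9153/10000 ≈ 0.915300
step 3 [3y] bond c/1=3/100: DF=(990099/1000000 − 3/100·(0.951100+0.915300))/(1+3/100) = 9069/10000 ≈ 0.906900
step 4 [4y] zero: DF = P = 8901/10000 ≈ 0.890100
step 5 [5y] bond c/1=13/400: DF=(24881/25000 − 13/400·(0.951100+0.915300+0.906900+0.890100))/(1+13/400) = 4243/5000 ≈ 0.848600
step 6 [6y] swap r/1=1941/53179: DF=(1 − 1941/53179·(0.951100+0.915300+0.906900+0.890100+0.848600))/(1+1941/53179) = 8059/10000 ≈ 0.805900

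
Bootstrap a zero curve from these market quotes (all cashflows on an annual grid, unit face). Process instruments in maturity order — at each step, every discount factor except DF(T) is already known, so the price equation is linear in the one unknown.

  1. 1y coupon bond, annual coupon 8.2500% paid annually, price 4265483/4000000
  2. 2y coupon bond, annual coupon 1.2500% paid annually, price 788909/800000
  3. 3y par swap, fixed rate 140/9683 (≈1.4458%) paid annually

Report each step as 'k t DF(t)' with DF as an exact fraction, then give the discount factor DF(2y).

step 1 [1y] bond c/1=33/400: DF=(4265483/4000000 − 33/400·(0))/(1+33/400) = 9851/10000 ≈ 0.985100
step 2 [2y] bond c/1=1/80: DF=(788909/800000 − 1/80·(0.985100))/(1+1/80) = 4809/5000 ≈ 0.961800
step 3 [3y] swap r/1=140/9683: DF=(1 − 140/9683·(0.985100+0.961800))/(1+140/9683) = 479/500 ≈ 0.958000

1 1 9851/10000
2 2 4809/5000
3 3 479/500
DF(2y) = 4809/5000 ≈ 0.961800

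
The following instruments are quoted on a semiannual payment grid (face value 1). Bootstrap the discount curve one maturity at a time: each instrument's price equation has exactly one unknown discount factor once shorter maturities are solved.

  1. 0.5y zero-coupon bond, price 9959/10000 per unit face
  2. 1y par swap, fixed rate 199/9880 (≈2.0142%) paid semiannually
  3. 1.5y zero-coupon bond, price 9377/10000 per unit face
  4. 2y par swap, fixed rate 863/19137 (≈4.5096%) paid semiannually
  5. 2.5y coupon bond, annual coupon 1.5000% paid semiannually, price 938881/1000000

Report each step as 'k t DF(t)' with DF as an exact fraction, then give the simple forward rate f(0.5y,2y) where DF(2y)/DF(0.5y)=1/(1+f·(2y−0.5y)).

step 1 [0.5y] zero: DF = P = 9959/10000 ≈ 0.995900
step 2 [1y] swap r/2=199/19760: DF=(1 − 199/19760·(0.995900))/(1+199/19760) = 9801/10000 ≈ 0.980100
step 3 [1.5y] zero: DF = P = 9377/10000 ≈ 0.937700
step 4 [2y] swap r/2=863/38274: DF=(1 − 863/38274·(0.995900+0.980100+0.937700))/(1+863/38274) = 9137/10000 ≈ 0.913700
step 5 [2.5y] bond c/2=3/400: DF=(938881/1000000 − 3/400·(0.995900+0.980100+0.937700+0.913700))/(1+3/400) = 4517/5000 ≈ 0.903400

1 1/2 9959/10000
2 1 9801/10000
3 3/2 9377/10000
4 2 9137/10000
5 5/2 4517/5000
f(0.5y,2y) = ((9959/10000)/(9137/10000) − 1)/(3/2) = 548/9137 ≈ 5.9976%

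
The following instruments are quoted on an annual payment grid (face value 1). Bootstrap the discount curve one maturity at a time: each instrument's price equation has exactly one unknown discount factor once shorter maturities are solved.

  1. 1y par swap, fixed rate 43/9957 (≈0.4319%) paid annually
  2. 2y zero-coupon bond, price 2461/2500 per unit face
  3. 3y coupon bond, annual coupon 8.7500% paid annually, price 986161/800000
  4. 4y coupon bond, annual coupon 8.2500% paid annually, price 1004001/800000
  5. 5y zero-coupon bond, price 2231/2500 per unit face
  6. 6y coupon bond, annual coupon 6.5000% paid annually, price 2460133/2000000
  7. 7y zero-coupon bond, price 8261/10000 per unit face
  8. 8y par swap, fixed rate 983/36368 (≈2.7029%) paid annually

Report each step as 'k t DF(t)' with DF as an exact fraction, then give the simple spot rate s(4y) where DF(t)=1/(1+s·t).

step 1 [1y] swap r/1=43/9957: DF=(1 − 43/9957·(0))/(1+43/9957) = 9957/10000 ≈ 0.995700
step 2 [2y] zero: DF = P = 2461/2500 ≈ 0.984400
step 3 [3y] bond c/1=7/80: DF=(986161/800000 − 7/80·(0.995700+0.984400))/(1+7/80) = 4871/5000 ≈ 0.974200
step 4 [4y] bond c/1=33/400: DF=(1004001/800000 − 33/400·(0.995700+0.984400+0.974200))/(1+33/400) = 4671/5000 ≈ 0.934200
step 5 [5y] zero: DF = P = 2231/2500 ≈ 0.892400
step 6 [6y] bond c/1=13/200: DF=(2460133/2000000 − 13/200·(0.995700+0.984400+0.974200+0.934200+0.892400))/(1+13/200) = 1079/1250 ≈ 0.863200
step 7 [7y] zero: DF = P = 8261/10000 ≈ 0.826100
step 8 [8y] swap r/1=983/36368: DF=(1 − 983/36368·(0.995700+0.984400+0.974200+0.934200+0.892400+0.863200+0.826100))/(1+983/36368) = 4017/5000 ≈ 0.803400

1 1 9957/10000
2 2 2461/2500
3 3 4871/5000
4 4 4671/5000
5 5 2231/2500
6 6 1079/1250
7 7 8261/10000
8 8 4017/5000
s(4y) = (1/(4671/5000) − 1)/(4) = 329/18684 ≈ 1.7609%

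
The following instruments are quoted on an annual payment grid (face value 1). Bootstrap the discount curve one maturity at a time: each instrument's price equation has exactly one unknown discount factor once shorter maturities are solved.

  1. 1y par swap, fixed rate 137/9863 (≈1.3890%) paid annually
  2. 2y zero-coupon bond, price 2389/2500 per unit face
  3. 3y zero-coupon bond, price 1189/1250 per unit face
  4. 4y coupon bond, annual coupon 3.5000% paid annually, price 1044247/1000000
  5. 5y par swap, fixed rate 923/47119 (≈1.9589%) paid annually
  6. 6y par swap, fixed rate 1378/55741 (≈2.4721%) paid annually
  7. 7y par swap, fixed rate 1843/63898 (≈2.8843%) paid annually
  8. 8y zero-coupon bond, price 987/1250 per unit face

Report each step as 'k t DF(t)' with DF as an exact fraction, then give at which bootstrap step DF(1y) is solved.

step 1 [1y] swap r/1=137/9863: DF=(1 − 137/9863·(0))/(1+137/9863) = 9863/10000 ≈ 0.986300
step 2 [2y] zero: DF = P = 2389/2500 ≈ 0.955600
step 3 [3y] zero: DF = P = 1189/1250 ≈ 0.951200
step 4 [4y] bond c/1=7/200: DF=(1044247/1000000 − 7/200·(0.986300+0.955600+0.951200))/(1+7/200) = 9111/10000 ≈ 0.911100
step 5 [5y] swap r/1=923/47119: DF=(1 − 923/47119·(0.986300+0.955600+0.951200+0.911100))/(1+923/47119) = 9077/10000 ≈ 0.907700
step 6 [6y] swap r/1=1378/55741: DF=(1 − 1378/55741·(0.986300+0.955600+0.951200+0.911100+0.907700))/(1+1378/55741) = 4311/5000 ≈ 0.862200
step 7 [7y] swap r/1=1843/63898: DF=(1 − 1843/63898·(0.986300+0.955600+0.951200+0.911100+0.907700+0.862200))/(1+1843/63898) = 8157/10000 ≈ 0.815700
step 8 [8y] zero: DF = P = 987/1250 ≈ 0.789600

1 1 9863/10000
2 2 2389/2500
3 3 1189/1250
4 4 9111/10000
5 5 9077/10000
6 6 4311/5000
7 7 8157/10000
8 8 987/1250
DF(1y) is solved at step 1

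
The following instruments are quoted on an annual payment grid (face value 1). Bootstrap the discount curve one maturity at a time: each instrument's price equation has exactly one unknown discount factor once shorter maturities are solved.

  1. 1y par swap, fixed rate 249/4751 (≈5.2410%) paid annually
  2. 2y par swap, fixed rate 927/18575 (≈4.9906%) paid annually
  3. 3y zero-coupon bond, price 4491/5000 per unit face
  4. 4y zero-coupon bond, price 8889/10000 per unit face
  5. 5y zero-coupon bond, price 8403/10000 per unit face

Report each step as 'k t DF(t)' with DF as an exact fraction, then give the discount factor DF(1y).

1 1 4751/5000
2 2 9073/10000
3 3 4491/5000
4 4 8889/10000
5 5 8403/10000
DF(1y) = 4751/5000 ≈ 0.950200

step 1 [1y] swap r/1=249/4751: DF=(1 − 249/4751·(0))/(1+249/4751) = 4751/5000 ≈ 0.950200
step 2 [2y] swap r/1=927/18575: DF=(1 − 927/18575·(0.950200))/(1+927/18575) = 9073/10000 ≈ 0.907300
step 3 [3y] zero: DF = P = 4491/5000 ≈ 0.898200
step 4 [4y] zero: DF = P = 8889/10000 ≈ 0.888900
step 5 [5y] zero: DF = P = 8403/10000 ≈ 0.840300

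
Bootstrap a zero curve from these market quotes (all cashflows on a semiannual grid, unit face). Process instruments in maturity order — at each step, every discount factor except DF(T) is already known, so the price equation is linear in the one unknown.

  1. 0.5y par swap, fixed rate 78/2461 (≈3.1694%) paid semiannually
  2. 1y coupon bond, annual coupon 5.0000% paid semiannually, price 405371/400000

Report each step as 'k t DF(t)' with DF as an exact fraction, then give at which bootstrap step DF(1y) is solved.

1 1/2 2461/2500
2 1 9647/10000
DF(1y) is solved at step 2

step 1 [0.5y] swap r/2=39/2461: DF=(1 − 39/2461·(0))/(1+39/2461) = 2461/2500 ≈ 0.984400
step 2 [1y] bond c/2=1/40: DF=(405371/400000 − 1/40·(0.984400))/(1+1/40) = 9647/10000 ≈ 0.964700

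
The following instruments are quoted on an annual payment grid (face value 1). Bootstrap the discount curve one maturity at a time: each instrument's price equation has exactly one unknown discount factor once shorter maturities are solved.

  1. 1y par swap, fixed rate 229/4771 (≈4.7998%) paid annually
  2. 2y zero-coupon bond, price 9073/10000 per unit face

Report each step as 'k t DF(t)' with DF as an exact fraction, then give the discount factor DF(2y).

step 1 [1y] swap r/1=229/4771: DF=(1 − 229/4771·(0))/(1+229/4771) = 4771/5000 ≈ 0.954200
step 2 [2y] zero: DF = P = 9073/10000 ≈ 0.907300

1 1 4771/5000
2 2 9073/10000
DF(2y) = 9073/10000 ≈ 0.907300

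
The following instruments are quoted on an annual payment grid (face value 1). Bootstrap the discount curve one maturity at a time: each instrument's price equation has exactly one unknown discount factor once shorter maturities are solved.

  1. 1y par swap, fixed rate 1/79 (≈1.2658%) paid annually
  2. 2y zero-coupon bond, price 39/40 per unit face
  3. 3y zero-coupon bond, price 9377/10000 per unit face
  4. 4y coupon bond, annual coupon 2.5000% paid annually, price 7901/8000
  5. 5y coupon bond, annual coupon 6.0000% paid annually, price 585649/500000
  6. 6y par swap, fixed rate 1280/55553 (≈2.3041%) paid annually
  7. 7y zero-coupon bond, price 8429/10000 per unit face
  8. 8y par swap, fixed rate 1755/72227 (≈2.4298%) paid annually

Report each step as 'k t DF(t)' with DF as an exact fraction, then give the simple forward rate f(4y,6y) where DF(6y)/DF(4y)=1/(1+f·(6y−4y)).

1 1 79/80
2 2 39/40
3 3 9377/10000
4 4 558/625
5 5 8903/10000
6 6 109/125
7 7 8429/10000
8 8 1649/2000
f(4y,6y) = ((558/625)/(109/125) − 1)/(2) = 13/1090 ≈ 1.1927%

step 1 [1y] swap r/1=1/79: DF=(1 − 1/79·(0))/(1+1/79) = 79/80 ≈ 0.987500
step 2 [2y] zero: DF = P = 39/40 ≈ 0.975000
step 3 [3y] zero: DF = P = 9377/10000 ≈ 0.937700
step 4 [4y] bond c/1=1/40: DF=(7901/8000 − 1/40·(0.987500+0.975000+0.937700))/(1+1/40) = 558/625 ≈ 0.892800
step 5 [5y] bond c/1=3/50: DF=(585649/500000 − 3/50·(0.987500+0.975000+0.937700+0.892800))/(1+3/50) = 8903/10000 ≈ 0.890300
step 6 [6y] swap r/1=1280/55553: DF=(1 − 1280/55553·(0.987500+0.975000+0.937700+0.892800+0.890300))/(1+1280/55553) = 109/125 ≈ 0.872000
step 7 [7y] zero: DF = P = 8429/10000 ≈ 0.842900
step 8 [8y] swap r/1=1755/72227: DF=(1 − 1755/72227·(0.987500+0.975000+0.937700+0.892800+0.890300+0.872000+0.842900))/(1+1755/72227) = 1649/2000 ≈ 0.824500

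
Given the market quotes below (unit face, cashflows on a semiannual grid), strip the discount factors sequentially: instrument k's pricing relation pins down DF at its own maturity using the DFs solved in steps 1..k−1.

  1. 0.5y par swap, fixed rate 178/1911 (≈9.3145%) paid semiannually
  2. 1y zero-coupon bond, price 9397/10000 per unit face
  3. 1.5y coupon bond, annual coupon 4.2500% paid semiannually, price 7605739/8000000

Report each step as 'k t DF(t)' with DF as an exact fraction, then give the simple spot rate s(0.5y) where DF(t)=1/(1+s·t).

step 1 [0.5y] swap r/2=89/1911: DF=(1 − 89/1911·(0))/(1+89/1911) = 1911/2000 ≈ 0.955500
step 2 [1y] zero: DF = P = 9397/10000 ≈ 0.939700
step 3 [1.5y] bond c/2=17/800: DF=(7605739/8000000 − 17/800·(0.955500+0.939700))/(1+17/800) = 1783/2000 ≈ 0.891500

1 1/2 1911/2000
2 1 9397/10000
3 3/2 1783/2000
s(0.5y) = (1/(1911/2000) − 1)/(1/2) = 178/1911 ≈ 9.3145%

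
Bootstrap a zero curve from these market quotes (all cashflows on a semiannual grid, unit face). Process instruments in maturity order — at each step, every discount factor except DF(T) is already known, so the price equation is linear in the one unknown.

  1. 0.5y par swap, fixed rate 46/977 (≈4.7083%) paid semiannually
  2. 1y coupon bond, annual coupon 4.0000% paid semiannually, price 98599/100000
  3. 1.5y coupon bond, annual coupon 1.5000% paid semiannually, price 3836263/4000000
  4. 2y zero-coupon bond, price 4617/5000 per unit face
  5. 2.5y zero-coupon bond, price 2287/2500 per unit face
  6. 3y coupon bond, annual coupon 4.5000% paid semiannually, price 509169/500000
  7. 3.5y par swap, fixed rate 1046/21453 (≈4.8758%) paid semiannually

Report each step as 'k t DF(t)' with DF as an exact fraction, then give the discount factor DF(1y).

1 1/2 977/1000
2 1 379/400
3 3/2 586/625
4 2 4617/5000
5 5/2 2287/2500
6 3 357/400
7 7/2 8431/10000
DF(1y) = 379/400 ≈ 0.947500

step 1 [0.5y] swap r/2=23/977: DF=(1 − 23/977·(0))/(1+23/977) = 977/1000 ≈ 0.977000
step 2 [1y] bond c/2=1/50: DF=(98599/100000 − 1/50·(0.977000))/(1+1/50) = 379/400 ≈ 0.947500
step 3 [1.5y] bond c/2=3/400: DF=(3836263/4000000 − 3/400·(0.977000+0.947500))/(1+3/400) = 586/625 ≈ 0.937600
step 4 [2y] zero: DF = P = 4617/5000 ≈ 0.923400
step 5 [2.5y] zero: DF = P = 2287/2500 ≈ 0.914800
step 6 [3y] bond c/2=9/400: DF=(509169/500000 − 9/400·(0.977000+0.947500+0.937600+0.923400+0.914800))/(1+9/400) = 357/400 ≈ 0.892500
step 7 [3.5y] swap r/2=523/21453: DF=(1 − 523/21453·(0.977000+0.947500+0.937600+0.923400+0.914800+0.892500))/(1+523/21453) = 8431/10000 ≈ 0.843100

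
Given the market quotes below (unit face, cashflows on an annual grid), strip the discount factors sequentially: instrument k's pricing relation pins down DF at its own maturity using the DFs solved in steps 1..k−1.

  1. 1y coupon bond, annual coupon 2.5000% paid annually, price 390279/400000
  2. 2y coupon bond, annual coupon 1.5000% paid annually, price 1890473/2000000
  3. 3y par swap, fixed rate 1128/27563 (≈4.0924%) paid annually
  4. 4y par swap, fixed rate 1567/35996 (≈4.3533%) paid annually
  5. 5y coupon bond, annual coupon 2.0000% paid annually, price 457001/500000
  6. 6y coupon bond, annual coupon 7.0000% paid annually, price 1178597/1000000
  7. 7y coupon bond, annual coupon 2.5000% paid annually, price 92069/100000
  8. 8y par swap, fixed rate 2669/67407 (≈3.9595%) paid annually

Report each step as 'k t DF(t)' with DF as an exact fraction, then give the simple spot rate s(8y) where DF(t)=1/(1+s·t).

1 1 9519/10000
2 2 2293/2500
3 3 1109/1250
4 4 8433/10000
5 5 1651/2000
6 6 203/250
7 7 1541/2000
8 8 7331/10000
s(8y) = (1/(7331/10000) − 1)/(8) = 2669/58648 ≈ 4.5509%

step 1 [1y] bond c/1=1/40: DF=(390279/400000 − 1/40·(0))/(1+1/40) = 9519/10000 ≈ 0.951900
step 2 [2y] bond c/1=3/200: DF=(1890473/2000000 − 3/200·(0.951900))/(1+3/200) = 2293/2500 ≈ 0.917200
step 3 [3y] swap r/1=1128/27563: DF=(1 − 1128/27563·(0.951900+0.917200))/(1+1128/27563) = 1109/1250 ≈ 0.887200
step 4 [4y] swap r/1=1567/35996: DF=(1 − 1567/35996·(0.951900+0.917200+0.887200))/(1+1567/35996) = 8433/10000 ≈ 0.843300
step 5 [5y] bond c/1=1/50: DF=(457001/500000 − 1/50·(0.951900+0.917200+0.887200+0.843300))/(1+1/50) = 1651/2000 ≈ 0.825500
step 6 [6y] bond c/1=7/100: DF=(1178597/1000000 − 7/100·(0.951900+0.917200+0.887200+0.843300+0.825500))/(1+7/100) = 203/250 ≈ 0.812000
step 7 [7y] bond c/1=1/40: DF=(92069/100000 − 1/40·(0.951900+0.917200+0.887200+0.843300+0.825500+0.812000))/(1+1/40) = 1541/2000 ≈ 0.770500
step 8 [8y] swap r/1=2669/67407: DF=(1 − 2669/67407·(0.951900+0.917200+0.887200+0.843300+0.825500+0.812000+0.770500))/(1+2669/67407) = 7331/10000 ≈ 0.733100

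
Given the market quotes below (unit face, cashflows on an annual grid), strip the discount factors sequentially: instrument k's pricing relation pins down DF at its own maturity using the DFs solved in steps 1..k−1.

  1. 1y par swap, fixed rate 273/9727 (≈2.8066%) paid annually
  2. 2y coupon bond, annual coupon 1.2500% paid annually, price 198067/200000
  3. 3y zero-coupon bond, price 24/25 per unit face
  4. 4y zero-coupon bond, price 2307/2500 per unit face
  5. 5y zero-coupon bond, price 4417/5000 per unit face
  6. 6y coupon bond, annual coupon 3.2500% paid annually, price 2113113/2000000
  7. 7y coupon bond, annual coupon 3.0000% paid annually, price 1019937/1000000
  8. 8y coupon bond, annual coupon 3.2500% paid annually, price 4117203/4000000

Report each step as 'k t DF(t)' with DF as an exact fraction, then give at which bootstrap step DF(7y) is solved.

1 1 9727/10000
2 2 9661/10000
3 3 24/25
4 4 2307/2500
5 5 4417/5000
6 6 547/625
7 7 8277/10000
8 8 497/625
DF(7y) is solved at step 7

step 1 [1y] swap r/1=273/9727: DF=(1 − 273/9727·(0))/(1+273/9727) = 9727/10000 ≈ 0.972700
step 2 [2y] bond c/1=1/80: DF=(198067/200000 − 1/80·(0.972700))/(1+1/80) = 9661/10000 ≈ 0.966100
step 3 [3y] zero: DF = P = 24/25 ≈ 0.960000
step 4 [4y] zero: DF = P = 2307/2500 ≈ 0.922800
step 5 [5y] zero: DF = P = 4417/5000 ≈ 0.883400
step 6 [6y] bond c/1=13/400: DF=(2113113/2000000 − 13/400·(0.972700+0.966100+0.960000+0.922800+0.883400))/(1+13/400) = 547/625 ≈ 0.875200
step 7 [7y] bond c/1=3/100: DF=(1019937/1000000 − 3/100·(0.972700+0.966100+0.960000+0.922800+0.883400+0.875200))/(1+3/100) = 8277/10000 ≈ 0.827700
step 8 [8y] bond c/1=13/400: DF=(4117203/4000000 − 13/400·(0.972700+0.966100+0.960000+0.922800+0.883400+0.875200+0.827700))/(1+13/400) = 497/625 ≈ 0.795200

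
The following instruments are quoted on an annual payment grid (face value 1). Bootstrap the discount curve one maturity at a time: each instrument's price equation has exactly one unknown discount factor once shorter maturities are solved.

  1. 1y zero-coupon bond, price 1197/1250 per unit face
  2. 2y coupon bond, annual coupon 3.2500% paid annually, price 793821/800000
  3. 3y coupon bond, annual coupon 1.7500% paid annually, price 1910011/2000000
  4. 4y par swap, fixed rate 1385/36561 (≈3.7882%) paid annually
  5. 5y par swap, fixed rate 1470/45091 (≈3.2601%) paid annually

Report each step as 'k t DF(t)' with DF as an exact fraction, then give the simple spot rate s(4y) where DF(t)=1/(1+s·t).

step 1 [1y] zero: DF = P = 1197/1250 ≈ 0.957600
step 2 [2y] bond c/1=13/400: DF=(793821/800000 − 13/400·(0.957600))/(1+13/400) = 9309/10000 ≈ 0.930900
step 3 [3y] bond c/1=7/400: DF=(1910011/2000000 − 7/400·(0.957600+0.930900))/(1+7/400) = 9061/10000 ≈ 0.906100
step 4 [4y] swap r/1=1385/36561: DF=(1 − 1385/36561·(0.957600+0.930900+0.906100))/(1+1385/36561) = 1723/2000 ≈ 0.861500
step 5 [5y] swap r/1=1470/45091: DF=(1 − 1470/45091·(0.957600+0.930900+0.906100+0.861500))/(1+1470/45091) = 853/1000 ≈ 0.853000

1 1 1197/1250
2 2 9309/10000
3 3 9061/10000
4 4 1723/2000
5 5 853/1000
s(4y) = (1/(1723/2000) − 1)/(4) = 277/6892 ≈ 4.0192%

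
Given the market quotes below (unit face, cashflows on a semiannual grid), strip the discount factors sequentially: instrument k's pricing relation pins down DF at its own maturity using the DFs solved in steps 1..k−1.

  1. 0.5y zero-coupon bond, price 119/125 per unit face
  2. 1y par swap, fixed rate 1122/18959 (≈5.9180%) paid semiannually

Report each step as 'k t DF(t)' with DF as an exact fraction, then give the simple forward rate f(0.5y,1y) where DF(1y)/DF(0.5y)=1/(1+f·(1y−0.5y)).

step 1 [0.5y] zero: DF = P = 119/125 ≈ 0.952000
step 2 [1y] swap r/2=561/18959: DF=(1 − 561/18959·(0.952000))/(1+561/18959) = 9439/10000 ≈ 0.943900

1 1/2 119/125
2 1 9439/10000
f(0.5y,1y) = ((119/125)/(9439/10000) − 1)/(1/2) = 162/9439 ≈ 1.7163%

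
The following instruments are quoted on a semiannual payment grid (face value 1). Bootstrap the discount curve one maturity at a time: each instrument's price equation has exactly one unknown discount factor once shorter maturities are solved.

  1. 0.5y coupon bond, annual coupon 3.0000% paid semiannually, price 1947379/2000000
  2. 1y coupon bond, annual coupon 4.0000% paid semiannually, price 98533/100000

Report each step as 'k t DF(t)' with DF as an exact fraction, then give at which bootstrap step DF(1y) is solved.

1 1/2 9593/10000
2 1 592/625
DF(1y) is solved at step 2

step 1 [0.5y] bond c/2=3/200: DF=(1947379/2000000 − 3/200·(0))/(1+3/200) = 9593/10000 ≈ 0.959300
step 2 [1y] bond c/2=1/50: DF=(98533/100000 − 1/50·(0.959300))/(1+1/50) = 592/625 ≈ 0.947200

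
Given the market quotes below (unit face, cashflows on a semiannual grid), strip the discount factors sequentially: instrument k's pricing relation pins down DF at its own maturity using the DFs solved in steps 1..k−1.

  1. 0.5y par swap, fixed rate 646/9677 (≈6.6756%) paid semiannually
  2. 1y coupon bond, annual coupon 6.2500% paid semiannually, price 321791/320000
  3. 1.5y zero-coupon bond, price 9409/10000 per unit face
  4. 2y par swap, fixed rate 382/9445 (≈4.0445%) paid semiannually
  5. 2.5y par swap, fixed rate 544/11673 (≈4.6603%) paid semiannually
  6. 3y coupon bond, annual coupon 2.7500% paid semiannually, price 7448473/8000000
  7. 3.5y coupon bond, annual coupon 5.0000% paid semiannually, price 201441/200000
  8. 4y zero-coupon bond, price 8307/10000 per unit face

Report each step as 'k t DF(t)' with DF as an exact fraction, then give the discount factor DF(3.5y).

step 1 [0.5y] swap r/2=323/9677: DF=(1 − 323/9677·(0))/(1+323/9677) = 9677/10000 ≈ 0.967700
step 2 [1y] bond c/2=1/32: DF=(321791/320000 − 1/32·(0.967700))/(1+1/32) = 4729/5000 ≈ 0.945800
step 3 [1.5y] zero: DF = P = 9409/10000 ≈ 0.940900
step 4 [2y] swap r/2=191/9445: DF=(1 − 191/9445·(0.967700+0.945800+0.940900))/(1+191/9445) = 2309/2500 ≈ 0.923600
step 5 [2.5y] swap r/2=272/11673: DF=(1 − 272/11673·(0.967700+0.945800+0.940900+0.923600))/(1+272/11673) = 557/625 ≈ 0.891200
step 6 [3y] bond c/2=11/800: DF=(7448473/8000000 − 11/800·(0.967700+0.945800+0.940900+0.923600+0.891200))/(1+11/800) = 8551/10000 ≈ 0.855100
step 7 [3.5y] bond c/2=1/40: DF=(201441/200000 − 1/40·(0.967700+0.945800+0.940900+0.923600+0.891200+0.855100))/(1+1/40) = 8479/10000 ≈ 0.847900
step 8 [4y] zero: DF = P = 8307/10000 ≈ 0.830700

1 1/2 9677/10000
2 1 4729/5000
3 3/2 9409/10000
4 2 2309/2500
5 5/2 557/625
6 3 8551/10000
7 7/2 8479/10000
8 4 8307/10000
DF(3.5y) = 8479/10000 ≈ 0.847900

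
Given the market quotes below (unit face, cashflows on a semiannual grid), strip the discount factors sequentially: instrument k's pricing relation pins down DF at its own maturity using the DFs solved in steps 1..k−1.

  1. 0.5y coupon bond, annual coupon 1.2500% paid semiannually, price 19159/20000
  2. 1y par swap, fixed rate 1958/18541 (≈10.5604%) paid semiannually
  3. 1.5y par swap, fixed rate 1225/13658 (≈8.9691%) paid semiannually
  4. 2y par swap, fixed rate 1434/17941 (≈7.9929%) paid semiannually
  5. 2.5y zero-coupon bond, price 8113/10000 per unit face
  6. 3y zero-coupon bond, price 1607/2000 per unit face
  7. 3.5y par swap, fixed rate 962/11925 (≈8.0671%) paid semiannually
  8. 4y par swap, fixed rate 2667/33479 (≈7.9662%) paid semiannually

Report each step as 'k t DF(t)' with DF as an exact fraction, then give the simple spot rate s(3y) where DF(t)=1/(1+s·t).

step 1 [0.5y] bond c/2=1/160: DF=(19159/20000 − 1/160·(0))/(1+1/160) = 119/125 ≈ 0.952000
step 2 [1y] swap r/2=979/18541: DF=(1 − 979/18541·(0.952000))/(1+979/18541) = 9021/10000 ≈ 0.902100
step 3 [1.5y] swap r/2=1225/27316: DF=(1 − 1225/27316·(0.952000+0.902100))/(1+1225/27316) = 351/400 ≈ 0.877500
step 4 [2y] swap r/2=717/17941: DF=(1 − 717/17941·(0.952000+0.902100+0.877500))/(1+717/17941) = 4283/5000 ≈ 0.856600
step 5 [2.5y] zero: DF = P = 8113/10000 ≈ 0.811300
step 6 [3y] zero: DF = P = 1607/2000 ≈ 0.803500
step 7 [3.5y] swap r/2=481/11925: DF=(1 − 481/11925·(0.952000+0.902100+0.877500+0.856600+0.811300+0.803500))/(1+481/11925) = 1519/2000 ≈ 0.759500
step 8 [4y] swap r/2=2667/66958: DF=(1 − 2667/66958·(0.952000+0.902100+0.877500+0.856600+0.811300+0.803500+0.759500))/(1+2667/66958) = 7333/10000 ≈ 0.733300

1 1/2 119/125
2 1 9021/10000
3 3/2 351/400
4 2 4283/5000
5 5/2 8113/10000
6 3 1607/2000
7 7/2 1519/2000
8 4 7333/10000
s(3y) = (1/(1607/2000) − 1)/(3) = 131/1607 ≈ 8.1518%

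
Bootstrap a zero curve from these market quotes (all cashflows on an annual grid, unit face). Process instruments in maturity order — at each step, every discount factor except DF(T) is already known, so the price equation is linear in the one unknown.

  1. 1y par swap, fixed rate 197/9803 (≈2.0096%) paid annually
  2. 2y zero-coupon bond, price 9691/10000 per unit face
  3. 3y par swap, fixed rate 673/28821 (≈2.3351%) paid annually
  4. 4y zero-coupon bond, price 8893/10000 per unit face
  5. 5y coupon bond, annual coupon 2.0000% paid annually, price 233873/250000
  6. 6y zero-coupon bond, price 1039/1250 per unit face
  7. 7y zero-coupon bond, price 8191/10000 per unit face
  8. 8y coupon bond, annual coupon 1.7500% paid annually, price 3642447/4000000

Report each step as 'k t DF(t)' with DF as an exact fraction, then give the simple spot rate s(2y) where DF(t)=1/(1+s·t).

1 1 9803/10000
2 2 9691/10000
3 3 9327/10000
4 4 8893/10000
5 5 527/625
6 6 1039/1250
7 7 8191/10000
8 8 492/625
s(2y) = (1/(9691/10000) − 1)/(2) = 309/19382 ≈ 1.5943%

step 1 [1y] swap r/1=197/9803: DF=(1 − 197/9803·(0))/(1+197/9803) = 9803/10000 ≈ 0.980300
step 2 [2y] zero: DF = P = 9691/10000 ≈ 0.969100
step 3 [3y] swap r/1=673/28821: DF=(1 − 673/28821·(0.980300+0.969100))/(1+673/28821) = 9327/10000 ≈ 0.932700
step 4 [4y] zero: DF = P = 8893/10000 ≈ 0.889300
step 5 [5y] bond c/1=1/50: DF=(233873/250000 − 1/50·(0.980300+0.969100+0.932700+0.889300))/(1+1/50) = 527/625 ≈ 0.843200
step 6 [6y] zero: DF = P = 1039/1250 ≈ 0.831200
step 7 [7y] zero: DF = P = 8191/10000 ≈ 0.819100
step 8 [8y] bond c/1=7/400: DF=(3642447/4000000 − 7/400·(0.980300+0.969100+0.932700+0.889300+0.843200+0.831200+0.819100))/(1+7/400) = 492/625 ≈ 0.787200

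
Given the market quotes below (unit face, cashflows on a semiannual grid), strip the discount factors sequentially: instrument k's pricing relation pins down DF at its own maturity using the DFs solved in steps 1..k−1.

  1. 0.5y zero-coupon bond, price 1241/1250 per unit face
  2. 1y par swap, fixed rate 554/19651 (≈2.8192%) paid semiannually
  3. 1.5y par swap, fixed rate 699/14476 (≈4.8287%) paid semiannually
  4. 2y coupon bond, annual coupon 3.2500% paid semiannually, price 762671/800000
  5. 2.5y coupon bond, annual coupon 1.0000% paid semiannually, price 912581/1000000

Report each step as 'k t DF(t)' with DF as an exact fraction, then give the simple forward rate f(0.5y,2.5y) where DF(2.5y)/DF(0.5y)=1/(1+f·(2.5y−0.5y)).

1 1/2 1241/1250
2 1 9723/10000
3 3/2 9301/10000
4 2 4459/5000
5 5/2 2223/2500
f(0.5y,2.5y) = ((1241/1250)/(2223/2500) − 1)/(2) = 259/4446 ≈ 5.8255%

step 1 [0.5y] zero: DF = P = 1241/1250 ≈ 0.992800
step 2 [1y] swap r/2=277/19651: DF=(1 − 277/19651·(0.992800))/(1+277/19651) = 9723/10000 ≈ 0.972300
step 3 [1.5y] swap r/2=699/28952: DF=(1 − 699/28952·(0.992800+0.972300))/(1+699/28952) = 9301/10000 ≈ 0.930100
step 4 [2y] bond c/2=13/800: DF=(762671/800000 − 13/800·(0.992800+0.972300+0.930100))/(1+13/800) = 4459/5000 ≈ 0.891800
step 5 [2.5y] bond c/2=1/200: DF=(912581/1000000 − 1/200·(0.992800+0.972300+0.930100+0.891800))/(1+1/200) = 2223/2500 ≈ 0.889200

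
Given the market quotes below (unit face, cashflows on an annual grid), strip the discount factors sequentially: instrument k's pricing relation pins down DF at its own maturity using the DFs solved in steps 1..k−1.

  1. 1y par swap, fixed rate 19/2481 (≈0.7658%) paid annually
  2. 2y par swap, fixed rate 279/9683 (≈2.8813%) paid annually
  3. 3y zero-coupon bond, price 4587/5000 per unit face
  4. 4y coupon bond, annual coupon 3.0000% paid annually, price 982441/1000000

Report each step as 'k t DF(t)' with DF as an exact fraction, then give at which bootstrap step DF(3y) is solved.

1 1 2481/2500
2 2 4721/5000
3 3 4587/5000
4 4 8707/10000
DF(3y) is solved at step 3

step 1 [1y] swap r/1=19/2481: DF=(1 − 19/2481·(0))/(1+19/2481) = 2481/2500 ≈ 0.992400
step 2 [2y] swap r/1=279/9683: DF=(1 − 279/9683·(0.992400))/(1+279/9683) = 4721/5000 ≈ 0.944200
step 3 [3y] zero: DF = P = 4587/5000 ≈ 0.917400
step 4 [4y] bond c/1=3/100: DF=(982441/1000000 − 3/100·(0.992400+0.944200+0.917400))/(1+3/100) = 8707/10000 ≈ 0.870700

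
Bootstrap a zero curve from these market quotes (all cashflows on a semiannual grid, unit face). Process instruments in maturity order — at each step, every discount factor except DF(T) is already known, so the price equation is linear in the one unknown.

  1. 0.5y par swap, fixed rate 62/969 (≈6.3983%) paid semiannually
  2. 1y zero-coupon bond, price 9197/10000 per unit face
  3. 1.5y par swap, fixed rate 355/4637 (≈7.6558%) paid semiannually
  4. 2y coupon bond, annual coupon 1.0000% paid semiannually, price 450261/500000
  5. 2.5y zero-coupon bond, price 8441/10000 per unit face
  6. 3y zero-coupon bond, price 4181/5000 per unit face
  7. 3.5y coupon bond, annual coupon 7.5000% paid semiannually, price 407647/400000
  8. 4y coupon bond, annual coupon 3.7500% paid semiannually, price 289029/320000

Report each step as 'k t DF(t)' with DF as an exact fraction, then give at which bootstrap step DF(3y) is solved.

1 1/2 969/1000
2 1 9197/10000
3 3/2 1787/2000
4 2 4411/5000
5 5/2 8441/10000
6 3 4181/5000
7 7/2 7891/10000
8 4 7737/10000
DF(3y) is solved at step 6

step 1 [0.5y] swap r/2=31/969: DF=(1 − 31/969·(0))/(1+31/969) = 969/1000 ≈ 0.969000
step 2 [1y] zero: DF = P = 9197/10000 ≈ 0.919700
step 3 [1.5y] swap r/2=355/9274: DF=(1 − 355/9274·(0.969000+0.919700))/(1+355/9274) = 1787/2000 ≈ 0.893500
step 4 [2y] bond c/2=1/200: DF=(450261/500000 − 1/200·(0.969000+0.919700+0.893500))/(1+1/200) = 4411/5000 ≈ 0.882200
step 5 [2.5y] zero: DF = P = 8441/10000 ≈ 0.844100
step 6 [3y] zero: DF = P = 4181/5000 ≈ 0.836200
step 7 [3.5y] bond c/2=3/80: DF=(407647/400000 − 3/80·(0.969000+0.919700+0.893500+0.882200+0.844100+0.836200))/(1+3/80) = 7891/10000 ≈ 0.789100
step 8 [4y] bond c/2=3/160: DF=(289029/320000 − 3/160·(0.969000+0.919700+0.893500+0.882200+0.844100+0.836200+0.789100))/(1+3/160) = 7737/10000 ≈ 0.773700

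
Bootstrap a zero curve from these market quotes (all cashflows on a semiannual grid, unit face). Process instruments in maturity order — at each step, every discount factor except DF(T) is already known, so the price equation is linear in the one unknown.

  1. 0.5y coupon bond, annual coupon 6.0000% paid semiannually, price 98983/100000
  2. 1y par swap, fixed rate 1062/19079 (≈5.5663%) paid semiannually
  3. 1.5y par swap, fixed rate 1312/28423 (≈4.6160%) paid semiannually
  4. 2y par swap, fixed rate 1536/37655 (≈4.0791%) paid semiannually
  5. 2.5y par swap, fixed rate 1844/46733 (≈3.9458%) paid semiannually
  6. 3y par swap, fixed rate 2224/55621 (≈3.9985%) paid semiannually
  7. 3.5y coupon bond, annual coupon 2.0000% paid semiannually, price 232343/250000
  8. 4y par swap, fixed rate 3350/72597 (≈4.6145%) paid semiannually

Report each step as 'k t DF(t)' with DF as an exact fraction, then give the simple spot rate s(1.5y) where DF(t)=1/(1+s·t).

1 1/2 961/1000
2 1 9469/10000
3 3/2 584/625
4 2 577/625
5 5/2 4539/5000
6 3 1111/1250
7 7/2 8651/10000
8 4 333/400
s(1.5y) = (1/(584/625) − 1)/(3/2) = 41/876 ≈ 4.6804%

step 1 [0.5y] bond c/2=3/100: DF=(98983/100000 − 3/100·(0))/(1+3/100) = 961/1000 ≈ 0.961000
step 2 [1y] swap r/2=531/19079: DF=(1 − 531/19079·(0.961000))/(1+531/19079) = 9469/10000 ≈ 0.946900
step 3 [1.5y] swap r/2=656/28423: DF=(1 − 656/28423·(0.961000+0.946900))/(1+656/28423) = 584/625 ≈ 0.934400
step 4 [2y] swap r/2=768/37655: DF=(1 − 768/37655·(0.961000+0.946900+0.934400))/(1+768/37655) = 577/625 ≈ 0.923200
step 5 [2.5y] swap r/2=922/46733: DF=(1 − 922/46733·(0.961000+0.946900+0.934400+0.923200))/(1+922/46733) = 4539/5000 ≈ 0.907800
step 6 [3y] swap r/2=1112/55621: DF=(1 − 1112/55621·(0.961000+0.946900+0.934400+0.923200+0.907800))/(1+1112/55621) = 1111/1250 ≈ 0.888800
step 7 [3.5y] bond c/2=1/100: DF=(232343/250000 − 1/100·(0.961000+0.946900+0.934400+0.923200+0.907800+0.888800))/(1+1/100) = 8651/10000 ≈ 0.865100
step 8 [4y] swap r/2=1675/72597: DF=(1 − 1675/72597·(0.961000+0.946900+0.934400+0.923200+0.907800+0.888800+0.865100))/(1+1675/72597) = 333/400 ≈ 0.832500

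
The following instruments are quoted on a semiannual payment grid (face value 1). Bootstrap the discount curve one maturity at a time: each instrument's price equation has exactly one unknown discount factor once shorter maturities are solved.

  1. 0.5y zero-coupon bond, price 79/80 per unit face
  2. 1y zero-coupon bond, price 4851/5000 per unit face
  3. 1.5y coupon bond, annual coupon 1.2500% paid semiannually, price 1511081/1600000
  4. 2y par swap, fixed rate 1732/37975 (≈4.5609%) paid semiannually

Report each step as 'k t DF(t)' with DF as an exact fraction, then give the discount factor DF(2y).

1 1/2 79/80
2 1 4851/5000
3 3/2 579/625
4 2 4567/5000
DF(2y) = 4567/5000 ≈ 0.913400

step 1 [0.5y] zero: DF = P = 79/80 ≈ 0.987500
step 2 [1y] zero: DF = P = 4851/5000 ≈ 0.970200
step 3 [1.5y] bond c/2=1/160: DF=(1511081/1600000 − 1/160·(0.987500+0.970200))/(1+1/160) = 579/625 ≈ 0.926400
step 4 [2y] swap r/2=866/37975: DF=(1 − 866/37975·(0.987500+0.970200+0.926400))/(1+866/37975) = 4567/5000 ≈ 0.913400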